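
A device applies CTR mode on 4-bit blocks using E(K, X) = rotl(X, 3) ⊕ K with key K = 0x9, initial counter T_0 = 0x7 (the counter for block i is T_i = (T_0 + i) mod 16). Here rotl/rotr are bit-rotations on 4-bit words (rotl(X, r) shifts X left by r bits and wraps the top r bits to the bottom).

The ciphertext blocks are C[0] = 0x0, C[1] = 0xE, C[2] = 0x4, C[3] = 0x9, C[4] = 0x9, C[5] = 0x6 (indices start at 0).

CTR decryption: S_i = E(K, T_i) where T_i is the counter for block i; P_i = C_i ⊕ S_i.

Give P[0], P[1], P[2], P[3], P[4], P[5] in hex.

P[0] = 0x2, P[1] = 0x3, P[2] = 0x1, P[3] = 0x5, P[4] = 0xD, P[5] = 0x9

P[0]: T = 0x7, S = E(K, T) = 0x2; 0x0 ⊕ 0x2 = 0x2.
P[1]: T = 0x8, S = E(K, T) = 0xD; 0xE ⊕ 0xD = 0x3.
P[2]: T = 0x9, S = E(K, T) = 0x5; 0x4 ⊕ 0x5 = 0x1.
P[3]: T = 0xA, S = E(K, T) = 0xC; 0x9 ⊕ 0xC = 0x5.
P[4]: T = 0xB, S = E(K, T) = 0x4; 0x9 ⊕ 0x4 = 0xD.
P[5]: T = 0xC, S = E(K, T) = 0xF; 0x6 ⊕ 0xF = 0x9.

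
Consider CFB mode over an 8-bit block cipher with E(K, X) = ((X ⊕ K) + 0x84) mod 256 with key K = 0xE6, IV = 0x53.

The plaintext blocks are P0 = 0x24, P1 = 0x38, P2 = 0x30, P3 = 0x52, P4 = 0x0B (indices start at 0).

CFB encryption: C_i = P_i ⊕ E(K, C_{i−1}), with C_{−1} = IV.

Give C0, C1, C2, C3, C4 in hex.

C0: E(K, 0x53) = 0x39; 0x24 ⊕ 0x39 = 0x1D.
C1: E(K, 0x1D) = 0x7F; 0x38 ⊕ 0x7F = 0x47.
C2: E(K, 0x47) = 0x25; 0x30 ⊕ 0x25 = 0x15.
C3: E(K, 0x15) = 0x77; 0x52 ⊕ 0x77 = 0x25.
C4: E(K, 0x25) = 0x47; 0x0B ⊕ 0x47 = 0x4C.

C0 = 0x1D, C1 = 0x47, C2 = 0x15, C3 = 0x25, C4 = 0x4C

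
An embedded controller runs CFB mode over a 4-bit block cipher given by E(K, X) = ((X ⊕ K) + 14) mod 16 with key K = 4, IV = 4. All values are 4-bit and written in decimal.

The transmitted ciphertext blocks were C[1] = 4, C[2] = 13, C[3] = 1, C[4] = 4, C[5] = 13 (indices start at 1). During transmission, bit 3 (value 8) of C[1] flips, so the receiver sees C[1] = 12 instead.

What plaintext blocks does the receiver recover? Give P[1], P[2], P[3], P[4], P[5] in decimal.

CFB decryption: P_i = C_i ⊕ E(K, C_{i−1}), with C_{0} = IV.
Only C[1] changed, to 12. In CFB, a change in C_i flips the same bit in P_i and garbles P_{i+1}. Decrypting the received ciphertext:
P[1]: E(K, 4) = 14; 12 ⊕ 14 = 2.
P[2]: E(K, 12) = 6; 13 ⊕ 6 = 11.
P[3]: E(K, 13) = 7; 1 ⊕ 7 = 6.
P[4]: E(K, 1) = 3; 4 ⊕ 3 = 7.
P[5]: E(K, 4) = 14; 13 ⊕ 14 = 3.
Blocks that differ from the original plaintext: P[1], P[2].

P[1] = 2, P[2] = 11, P[3] = 6, P[4] = 7, P[5] = 3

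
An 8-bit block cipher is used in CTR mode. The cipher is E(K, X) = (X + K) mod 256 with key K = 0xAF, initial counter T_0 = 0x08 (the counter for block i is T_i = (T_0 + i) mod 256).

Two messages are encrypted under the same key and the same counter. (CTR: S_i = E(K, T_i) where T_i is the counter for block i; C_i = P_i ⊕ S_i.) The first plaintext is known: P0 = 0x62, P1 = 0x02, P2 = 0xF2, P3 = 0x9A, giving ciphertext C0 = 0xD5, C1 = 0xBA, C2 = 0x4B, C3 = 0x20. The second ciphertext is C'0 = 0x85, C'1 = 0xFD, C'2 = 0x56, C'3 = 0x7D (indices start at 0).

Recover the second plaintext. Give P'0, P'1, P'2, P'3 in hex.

In CTR with a reused counter, both messages share the same keystream S_i, so C_i ⊕ C'_i = P_i ⊕ P'_i and thus P'_i = P_i ⊕ C_i ⊕ C'_i.
P'0: 0x62 ⊕ 0xD5 ⊕ 0x85 = 0x32.
P'1: 0x02 ⊕ 0xBA ⊕ 0xFD = 0x45.
P'2: 0xF2 ⊕ 0x4B ⊕ 0x56 = 0xEF.
P'3: 0x9A ⊕ 0x20 ⊕ 0x7D = 0xC7.

P'0 = 0x32, P'1 = 0x45, P'2 = 0xEF, P'3 = 0xC7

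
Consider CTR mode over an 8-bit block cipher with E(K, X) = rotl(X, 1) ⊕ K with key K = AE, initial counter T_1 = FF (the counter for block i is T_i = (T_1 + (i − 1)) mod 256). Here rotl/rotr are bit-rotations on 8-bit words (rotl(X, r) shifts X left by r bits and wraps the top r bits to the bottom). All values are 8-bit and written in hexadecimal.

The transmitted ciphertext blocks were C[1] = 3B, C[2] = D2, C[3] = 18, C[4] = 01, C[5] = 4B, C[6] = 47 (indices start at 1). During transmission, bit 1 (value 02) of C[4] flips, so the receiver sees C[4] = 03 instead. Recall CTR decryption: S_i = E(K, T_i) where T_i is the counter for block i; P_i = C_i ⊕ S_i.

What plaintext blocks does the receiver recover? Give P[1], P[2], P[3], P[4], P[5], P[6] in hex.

Only C[4] changed, to 03. In CTR, a change in C_i flips the same bit in P_i only; the keystream is unaffected. Decrypting the received ciphertext:
P[1]: T = FF, S = E(K, T) = 51; 3B ⊕ 51 = 6A.
P[2]: T = 00, S = E(K, T) = AE; D2 ⊕ AE = 7C.
P[3]: T = 01, S = E(K, T) = AC; 18 ⊕ AC = B4.
P[4]: T = 02, S = E(K, T) = AA; 03 ⊕ AA = A9.
P[5]: T = 03, S = E(K, T) = A8; 4B ⊕ A8 = E3.
P[6]: T = 04, S = E(K, T) = A6; 47 ⊕ A6 = E1.
Blocks that differ from the original plaintext: P[4].

P[1] = 6A, P[2] = 7C, P[3] = B4, P[4] = A9, P[5] = E3, P[6] = E1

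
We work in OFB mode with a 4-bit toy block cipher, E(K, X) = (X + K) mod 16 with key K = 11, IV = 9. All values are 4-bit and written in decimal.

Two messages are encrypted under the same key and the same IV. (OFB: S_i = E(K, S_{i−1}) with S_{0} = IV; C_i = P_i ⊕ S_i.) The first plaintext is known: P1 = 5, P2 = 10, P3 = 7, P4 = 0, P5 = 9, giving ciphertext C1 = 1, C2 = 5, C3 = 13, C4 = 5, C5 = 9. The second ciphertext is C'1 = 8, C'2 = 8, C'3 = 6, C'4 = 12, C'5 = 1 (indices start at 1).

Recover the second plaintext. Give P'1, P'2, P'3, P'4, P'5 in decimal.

P'1 = 12, P'2 = 7, P'3 = 12, P'4 = 9, P'5 = 1

In OFB with a reused IV, both messages share the same keystream S_i, so C_i ⊕ C'_i = P_i ⊕ P'_i and thus P'_i = P_i ⊕ C_i ⊕ C'_i.
P'1: 5 ⊕ 1 ⊕ 8 = 12.
P'2: 10 ⊕ 5 ⊕ 8 = 7.
P'3: 7 ⊕ 13 ⊕ 6 = 12.
P'4: 0 ⊕ 5 ⊕ 12 = 9.
P'5: 9 ⊕ 9 ⊕ 1 = 1.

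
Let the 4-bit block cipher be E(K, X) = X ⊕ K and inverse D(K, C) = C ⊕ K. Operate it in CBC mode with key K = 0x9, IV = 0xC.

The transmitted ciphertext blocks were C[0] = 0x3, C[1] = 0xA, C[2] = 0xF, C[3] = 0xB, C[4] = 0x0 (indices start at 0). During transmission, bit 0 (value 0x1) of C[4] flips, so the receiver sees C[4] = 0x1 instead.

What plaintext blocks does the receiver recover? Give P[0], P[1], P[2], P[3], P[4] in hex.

P[0] = 0x6, P[1] = 0x0, P[2] = 0xC, P[3] = 0xD, P[4] = 0x3

CBC decryption: P_i = D(K, C_i) ⊕ C_{i−1}, with C_{−1} = IV.
Only C[4] changed, to 0x1. In CBC, a change in C_i garbles P_i and flips the same bit in P_{i+1}. Decrypting the received ciphertext:
P[0]: D(K, 0x3) = 0xA; 0xA ⊕ 0xC = 0x6.
P[1]: D(K, 0xA) = 0x3; 0x3 ⊕ 0x3 = 0x0.
P[2]: D(K, 0xF) = 0x6; 0x6 ⊕ 0xA = 0xC.
P[3]: D(K, 0xB) = 0x2; 0x2 ⊕ 0xF = 0xD.
P[4]: D(K, 0x1) = 0x8; 0x8 ⊕ 0xB = 0x3.
Blocks that differ from the original plaintext: P[4].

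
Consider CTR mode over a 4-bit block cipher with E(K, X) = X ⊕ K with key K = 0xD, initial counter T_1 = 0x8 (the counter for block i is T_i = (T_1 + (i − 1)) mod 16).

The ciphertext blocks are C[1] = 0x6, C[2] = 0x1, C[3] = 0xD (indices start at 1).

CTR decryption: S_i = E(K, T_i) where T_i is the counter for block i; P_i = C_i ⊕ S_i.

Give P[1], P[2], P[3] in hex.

P[1]: T = 0x8, S = E(K, T) = 0x5; 0x6 ⊕ 0x5 = 0x3.
P[2]: T = 0x9, S = E(K, T) = 0x4; 0x1 ⊕ 0x4 = 0x5.
P[3]: T = 0xA, S = E(K, T) = 0x7; 0xD ⊕ 0x7 = 0xA.

P[1] = 0x3, P[2] = 0x5, P[3] = 0xA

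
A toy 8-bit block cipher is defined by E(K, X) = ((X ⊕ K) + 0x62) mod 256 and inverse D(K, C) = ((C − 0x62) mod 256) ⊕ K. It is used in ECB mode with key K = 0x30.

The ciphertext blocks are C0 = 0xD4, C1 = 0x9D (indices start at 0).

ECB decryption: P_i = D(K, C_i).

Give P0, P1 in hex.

P0 = 0x42, P1 = 0x0B

P0: D(K, 0xD4) = 0x42.
P1: D(K, 0x9D) = 0x0B.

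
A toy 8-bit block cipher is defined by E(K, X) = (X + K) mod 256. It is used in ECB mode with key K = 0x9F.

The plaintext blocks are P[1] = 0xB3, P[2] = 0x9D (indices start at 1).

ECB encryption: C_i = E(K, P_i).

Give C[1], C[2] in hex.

C[1] = 0x52, C[2] = 0x3C

C[1]: E(K, 0xB3) = 0x52.
C[2]: E(K, 0x9D) = 0x3C.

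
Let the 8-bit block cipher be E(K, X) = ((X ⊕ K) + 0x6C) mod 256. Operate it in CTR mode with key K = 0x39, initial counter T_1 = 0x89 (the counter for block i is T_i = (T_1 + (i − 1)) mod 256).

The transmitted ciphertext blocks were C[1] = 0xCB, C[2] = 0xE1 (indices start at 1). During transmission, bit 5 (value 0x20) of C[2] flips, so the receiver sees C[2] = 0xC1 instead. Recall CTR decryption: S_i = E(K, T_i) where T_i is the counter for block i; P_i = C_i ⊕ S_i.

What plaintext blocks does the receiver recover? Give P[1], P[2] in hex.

Only C[2] changed, to 0xC1. In CTR, a change in C_i flips the same bit in P_i only; the keystream is unaffected. Decrypting the received ciphertext:
P[1]: T = 0x89, S = E(K, T) = 0x1C; 0xCB ⊕ 0x1C = 0xD7.
P[2]: T = 0x8A, S = E(K, T) = 0x1F; 0xC1 ⊕ 0x1F = 0xDE.
Blocks that differ from the original plaintext: P[2].

P[1] = 0xD7, P[2] = 0xDE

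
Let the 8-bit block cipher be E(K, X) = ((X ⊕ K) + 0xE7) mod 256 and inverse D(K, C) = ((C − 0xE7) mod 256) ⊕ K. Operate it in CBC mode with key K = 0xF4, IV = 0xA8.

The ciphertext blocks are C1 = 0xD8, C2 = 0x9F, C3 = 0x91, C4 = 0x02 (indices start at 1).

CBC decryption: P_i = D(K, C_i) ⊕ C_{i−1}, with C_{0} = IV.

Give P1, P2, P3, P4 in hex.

P1: D(K, 0xD8) = 0x05; 0x05 ⊕ 0xA8 = 0xAD.
P2: D(K, 0x9F) = 0x4C; 0x4C ⊕ 0xD8 = 0x94.
P3: D(K, 0x91) = 0x5E; 0x5E ⊕ 0x9F = 0xC1.
P4: D(K, 0x02) = 0xEF; 0xEF ⊕ 0x91 = 0x7E.

P1 = 0xAD, P2 = 0x94, P3 = 0xC1, P4 = 0x7E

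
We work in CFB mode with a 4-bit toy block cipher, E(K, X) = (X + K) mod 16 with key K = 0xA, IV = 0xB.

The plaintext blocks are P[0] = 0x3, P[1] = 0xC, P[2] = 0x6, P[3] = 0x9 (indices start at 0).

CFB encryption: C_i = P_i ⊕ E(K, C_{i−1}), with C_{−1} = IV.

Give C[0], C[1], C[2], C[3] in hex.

C[0]: E(K, 0xB) = 0x5; 0x3 ⊕ 0x5 = 0x6.
C[1]: E(K, 0x6) = 0x0; 0xC ⊕ 0x0 = 0xC.
C[2]: E(K, 0xC) = 0x6; 0x6 ⊕ 0x6 = 0x0.
C[3]: E(K, 0x0) = 0xA; 0x9 ⊕ 0xA = 0x3.

C[0] = 0x6, C[1] = 0xC, C[2] = 0x0, C[3] = 0x3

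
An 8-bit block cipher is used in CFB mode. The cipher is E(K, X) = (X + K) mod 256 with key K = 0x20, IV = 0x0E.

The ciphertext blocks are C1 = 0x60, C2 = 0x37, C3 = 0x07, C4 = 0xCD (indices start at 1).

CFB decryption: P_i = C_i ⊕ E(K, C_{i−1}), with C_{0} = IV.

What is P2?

P2 = 0xB7

P2: E(K, 0x60) = 0x80; 0x37 ⊕ 0x80 = 0xB7.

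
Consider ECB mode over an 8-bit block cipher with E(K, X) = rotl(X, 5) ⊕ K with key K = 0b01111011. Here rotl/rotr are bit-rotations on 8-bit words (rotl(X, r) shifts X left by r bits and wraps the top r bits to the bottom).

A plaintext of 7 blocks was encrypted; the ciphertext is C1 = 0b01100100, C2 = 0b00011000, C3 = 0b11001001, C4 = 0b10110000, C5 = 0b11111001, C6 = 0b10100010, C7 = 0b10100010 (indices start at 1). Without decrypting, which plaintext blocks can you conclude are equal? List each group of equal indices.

P6 = P7

ECB encrypts each block independently with the same key, so equal ciphertext blocks imply equal plaintext blocks.
C6 = C7 = 0b10100010, so P6 = P7.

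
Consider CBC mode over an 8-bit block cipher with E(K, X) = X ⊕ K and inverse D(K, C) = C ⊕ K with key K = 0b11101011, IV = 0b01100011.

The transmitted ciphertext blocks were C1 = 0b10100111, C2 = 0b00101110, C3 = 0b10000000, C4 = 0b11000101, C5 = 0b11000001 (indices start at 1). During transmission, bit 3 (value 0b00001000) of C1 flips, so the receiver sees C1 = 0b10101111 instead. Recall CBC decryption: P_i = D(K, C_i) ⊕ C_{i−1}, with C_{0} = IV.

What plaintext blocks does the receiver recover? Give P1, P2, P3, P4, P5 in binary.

Only C1 changed, to 0b10101111. In CBC, a change in C_i garbles P_i and flips the same bit in P_{i+1}. Decrypting the received ciphertext:
P1: D(K, 0b10101111) = 0b01000100; 0b01000100 ⊕ 0b01100011 = 0b00100111.
P2: D(K, 0b00101110) = 0b11000101; 0b11000101 ⊕ 0b10101111 = 0b01101010.
P3: D(K, 0b10000000) = 0b01101011; 0b01101011 ⊕ 0b00101110 = 0b01000101.
P4: D(K, 0b11000101) = 0b00101110; 0b00101110 ⊕ 0b10000000 = 0b10101110.
P5: D(K, 0b11000001) = 0b00101010; 0b00101010 ⊕ 0b11000101 = 0b11101111.
Blocks that differ from the original plaintext: P1, P2.

P1 = 0b00100111, P2 = 0b01101010, P3 = 0b01000101, P4 = 0b10101110, P5 = 0b11101111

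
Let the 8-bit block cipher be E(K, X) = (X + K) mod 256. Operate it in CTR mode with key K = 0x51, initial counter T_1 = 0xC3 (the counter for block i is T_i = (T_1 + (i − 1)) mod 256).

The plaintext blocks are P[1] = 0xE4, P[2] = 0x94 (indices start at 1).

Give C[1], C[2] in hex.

CTR encryption: S_i = E(K, T_i) where T_i is the counter for block i; C_i = P_i ⊕ S_i.
C[1]: T = 0xC3, S = E(K, T) = 0x14; 0xE4 ⊕ 0x14 = 0xF0.
C[2]: T = 0xC4, S = E(K, T) = 0x15; 0x94 ⊕ 0x15 = 0x81.

C[1] = 0xF0, C[2] = 0x81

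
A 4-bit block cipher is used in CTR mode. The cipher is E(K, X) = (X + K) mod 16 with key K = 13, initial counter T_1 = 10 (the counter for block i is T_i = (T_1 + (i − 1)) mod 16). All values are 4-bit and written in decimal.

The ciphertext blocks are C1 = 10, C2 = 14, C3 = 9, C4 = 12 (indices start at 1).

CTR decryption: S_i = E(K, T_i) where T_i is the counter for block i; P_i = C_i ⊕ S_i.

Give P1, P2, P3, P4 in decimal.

P1 = 13, P2 = 6, P3 = 0, P4 = 6

P1: T = 10, S = E(K, T) = 7; 10 ⊕ 7 = 13.
P2: T = 11, S = E(K, T) = 8; 14 ⊕ 8 = 6.
P3: T = 12, S = E(K, T) = 9; 9 ⊕ 9 = 0.
P4: T = 13, S = E(K, T) = 10; 12 ⊕ 10 = 6.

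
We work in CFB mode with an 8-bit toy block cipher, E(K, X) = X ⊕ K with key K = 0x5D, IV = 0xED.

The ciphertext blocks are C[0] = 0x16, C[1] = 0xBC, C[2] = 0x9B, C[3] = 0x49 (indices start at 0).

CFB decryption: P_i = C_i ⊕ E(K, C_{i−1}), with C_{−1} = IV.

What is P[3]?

P[3] = 0x8F

P[3]: E(K, 0x9B) = 0xC6; 0x49 ⊕ 0xC6 = 0x8F.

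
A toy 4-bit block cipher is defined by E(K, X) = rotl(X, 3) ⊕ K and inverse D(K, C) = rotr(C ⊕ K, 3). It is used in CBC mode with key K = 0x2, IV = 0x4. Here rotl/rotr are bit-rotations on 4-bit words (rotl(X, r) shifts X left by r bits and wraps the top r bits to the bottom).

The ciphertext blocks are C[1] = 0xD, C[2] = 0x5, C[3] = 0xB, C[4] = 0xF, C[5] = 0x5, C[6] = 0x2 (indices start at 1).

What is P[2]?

CBC decryption: P_i = D(K, C_i) ⊕ C_{i−1}, with C_{0} = IV.
P[2]: D(K, 0x5) = 0xE; 0xE ⊕ 0xD = 0x3.

P[2] = 0x3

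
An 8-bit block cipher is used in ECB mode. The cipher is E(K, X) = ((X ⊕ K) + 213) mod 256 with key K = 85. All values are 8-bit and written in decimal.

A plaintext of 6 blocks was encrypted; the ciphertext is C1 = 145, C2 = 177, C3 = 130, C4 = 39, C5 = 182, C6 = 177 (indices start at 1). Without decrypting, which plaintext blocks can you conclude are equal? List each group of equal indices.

ECB encrypts each block independently with the same key, so equal ciphertext blocks imply equal plaintext blocks.
C2 = C6 = 177, so P2 = P6.

P2 = P6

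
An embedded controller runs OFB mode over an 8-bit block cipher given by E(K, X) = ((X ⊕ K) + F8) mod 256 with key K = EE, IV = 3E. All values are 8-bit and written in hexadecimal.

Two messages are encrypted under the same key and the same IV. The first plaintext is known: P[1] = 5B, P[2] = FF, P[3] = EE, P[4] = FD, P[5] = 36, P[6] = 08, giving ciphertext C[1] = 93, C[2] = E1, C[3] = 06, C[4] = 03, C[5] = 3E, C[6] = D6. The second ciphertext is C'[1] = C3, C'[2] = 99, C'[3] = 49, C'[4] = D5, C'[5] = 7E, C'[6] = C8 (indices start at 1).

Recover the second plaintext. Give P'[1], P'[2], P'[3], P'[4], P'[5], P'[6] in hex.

In OFB with a reused IV, both messages share the same keystream S_i, so C_i ⊕ C'_i = P_i ⊕ P'_i and thus P'_i = P_i ⊕ C_i ⊕ C'_i.
P'[1]: 5B ⊕ 93 ⊕ C3 = 0B.
P'[2]: FF ⊕ E1 ⊕ 99 = 87.
P'[3]: EE ⊕ 06 ⊕ 49 = A1.
P'[4]: FD ⊕ 03 ⊕ D5 = 2B.
P'[5]: 36 ⊕ 3E ⊕ 7E = 76.
P'[6]: 08 ⊕ D6 ⊕ C8 = 16.

P'[1] = 0B, P'[2] = 87, P'[3] = A1, P'[4] = 2B, P'[5] = 76, P'[6] = 16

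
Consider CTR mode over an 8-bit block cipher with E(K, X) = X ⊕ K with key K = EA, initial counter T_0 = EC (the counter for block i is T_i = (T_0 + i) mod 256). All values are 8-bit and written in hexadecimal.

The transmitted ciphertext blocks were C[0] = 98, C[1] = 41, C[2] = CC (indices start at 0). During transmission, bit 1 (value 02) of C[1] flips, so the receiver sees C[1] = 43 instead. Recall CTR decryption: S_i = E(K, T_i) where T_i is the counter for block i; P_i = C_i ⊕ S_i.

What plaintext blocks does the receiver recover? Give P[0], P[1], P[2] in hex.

P[0] = 9E, P[1] = 44, P[2] = C8

Only C[1] changed, to 43. In CTR, a change in C_i flips the same bit in P_i only; the keystream is unaffected. Decrypting the received ciphertext:
P[0]: T = EC, S = E(K, T) = 06; 98 ⊕ 06 = 9E.
P[1]: T = ED, S = E(K, T) = 07; 43 ⊕ 07 = 44.
P[2]: T = EE, S = E(K, T) = 04; CC ⊕ 04 = C8.
Blocks that differ from the original plaintext: P[1].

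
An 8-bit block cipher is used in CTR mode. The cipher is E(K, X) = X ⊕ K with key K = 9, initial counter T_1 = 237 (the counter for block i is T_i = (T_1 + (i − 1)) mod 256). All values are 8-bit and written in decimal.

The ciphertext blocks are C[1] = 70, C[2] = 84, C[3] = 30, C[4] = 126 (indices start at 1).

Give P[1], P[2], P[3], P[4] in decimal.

P[1] = 162, P[2] = 179, P[3] = 248, P[4] = 135

CTR decryption: S_i = E(K, T_i) where T_i is the counter for block i; P_i = C_i ⊕ S_i.
P[1]: T = 237, S = E(K, T) = 228; 70 ⊕ 228 = 162.
P[2]: T = 238, S = E(K, T) = 231; 84 ⊕ 231 = 179.
P[3]: T = 239, S = E(K, T) = 230; 30 ⊕ 230 = 248.
P[4]: T = 240, S = E(K, T) = 249; 126 ⊕ 249 = 135.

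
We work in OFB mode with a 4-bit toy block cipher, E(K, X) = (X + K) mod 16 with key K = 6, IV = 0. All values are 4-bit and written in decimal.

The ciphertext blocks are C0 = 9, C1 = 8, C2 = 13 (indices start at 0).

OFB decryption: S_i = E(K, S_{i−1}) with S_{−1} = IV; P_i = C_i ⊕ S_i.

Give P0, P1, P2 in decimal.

P0 = 15, P1 = 4, P2 = 15

P0: S = E(K, 0) = 6; 9 ⊕ 6 = 15.
P1: S = E(K, 6) = 12; 8 ⊕ 12 = 4.
P2: S = E(K, 12) = 2; 13 ⊕ 2 = 15.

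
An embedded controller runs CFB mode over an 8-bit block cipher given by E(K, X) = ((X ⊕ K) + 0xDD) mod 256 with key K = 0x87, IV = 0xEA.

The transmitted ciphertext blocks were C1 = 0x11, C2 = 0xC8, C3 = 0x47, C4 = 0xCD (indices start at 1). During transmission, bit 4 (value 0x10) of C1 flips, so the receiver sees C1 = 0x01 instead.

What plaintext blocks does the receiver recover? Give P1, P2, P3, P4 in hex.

CFB decryption: P_i = C_i ⊕ E(K, C_{i−1}), with C_{0} = IV.
Only C1 changed, to 0x01. In CFB, a change in C_i flips the same bit in P_i and garbles P_{i+1}. Decrypting the received ciphertext:
P1: E(K, 0xEA) = 0x4A; 0x01 ⊕ 0x4A = 0x4B.
P2: E(K, 0x01) = 0x63; 0xC8 ⊕ 0x63 = 0xAB.
P3: E(K, 0xC8) = 0x2C; 0x47 ⊕ 0x2C = 0x6B.
P4: E(K, 0x47) = 0x9D; 0xCD ⊕ 0x9D = 0x50.
Blocks that differ from the original plaintext: P1, P2.

P1 = 0x4B, P2 = 0xAB, P3 = 0x6B, P4 = 0x50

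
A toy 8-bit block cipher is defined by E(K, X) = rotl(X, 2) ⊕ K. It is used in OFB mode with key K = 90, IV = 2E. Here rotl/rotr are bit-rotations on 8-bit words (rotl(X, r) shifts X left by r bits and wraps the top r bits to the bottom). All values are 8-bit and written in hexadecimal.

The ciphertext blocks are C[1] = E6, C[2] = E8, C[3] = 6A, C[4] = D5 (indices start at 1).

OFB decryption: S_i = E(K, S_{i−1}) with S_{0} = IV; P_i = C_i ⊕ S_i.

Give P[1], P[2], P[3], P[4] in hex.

P[1]: S = E(K, 2E) = 28; E6 ⊕ 28 = CE.
P[2]: S = E(K, 28) = 30; E8 ⊕ 30 = D8.
P[3]: S = E(K, 30) = 50; 6A ⊕ 50 = 3A.
P[4]: S = E(K, 50) = D1; D5 ⊕ D1 = 04.

P[1] = CE, P[2] = D8, P[3] = 3A, P[4] = 04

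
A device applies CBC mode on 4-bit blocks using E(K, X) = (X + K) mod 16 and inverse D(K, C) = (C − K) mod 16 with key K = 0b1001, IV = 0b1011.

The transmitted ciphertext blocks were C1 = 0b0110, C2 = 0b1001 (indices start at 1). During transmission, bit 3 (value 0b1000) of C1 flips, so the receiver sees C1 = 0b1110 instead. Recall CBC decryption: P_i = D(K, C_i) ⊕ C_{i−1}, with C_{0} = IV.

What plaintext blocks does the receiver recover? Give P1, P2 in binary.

Only C1 changed, to 0b1110. In CBC, a change in C_i garbles P_i and flips the same bit in P_{i+1}. Decrypting the received ciphertext:
P1: D(K, 0b1110) = 0b0101; 0b0101 ⊕ 0b1011 = 0b1110.
P2: D(K, 0b1001) = 0b0000; 0b0000 ⊕ 0b1110 = 0b1110.
Blocks that differ from the original plaintext: P1, P2.

P1 = 0b1110, P2 = 0b1110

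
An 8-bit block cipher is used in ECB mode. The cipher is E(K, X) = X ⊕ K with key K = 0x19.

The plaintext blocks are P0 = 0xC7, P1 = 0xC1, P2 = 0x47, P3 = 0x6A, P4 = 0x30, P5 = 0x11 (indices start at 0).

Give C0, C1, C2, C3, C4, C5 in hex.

ECB encryption: C_i = E(K, P_i).
C0: E(K, 0xC7) = 0xDE.
C1: E(K, 0xC1) = 0xD8.
C2: E(K, 0x47) = 0x5E.
C3: E(K, 0x6A) = 0x73.
C4: E(K, 0x30) = 0x29.
C5: E(K, 0x11) = 0x08.

C0 = 0xDE, C1 = 0xD8, C2 = 0x5E, C3 = 0x73, C4 = 0x29, C5 = 0x08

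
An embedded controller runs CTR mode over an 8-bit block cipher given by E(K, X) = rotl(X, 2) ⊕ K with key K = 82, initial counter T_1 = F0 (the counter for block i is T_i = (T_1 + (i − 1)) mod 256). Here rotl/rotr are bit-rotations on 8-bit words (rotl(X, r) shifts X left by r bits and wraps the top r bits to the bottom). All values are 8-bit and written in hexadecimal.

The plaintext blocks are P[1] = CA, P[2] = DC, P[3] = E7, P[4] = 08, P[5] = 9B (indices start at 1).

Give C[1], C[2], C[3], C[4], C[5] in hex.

CTR encryption: S_i = E(K, T_i) where T_i is the counter for block i; C_i = P_i ⊕ S_i.
C[1]: T = F0, S = E(K, T) = 41; CA ⊕ 41 = 8B.
C[2]: T = F1, S = E(K, T) = 45; DC ⊕ 45 = 99.
C[3]: T = F2, S = E(K, T) = 49; E7 ⊕ 49 = AE.
C[4]: T = F3, S = E(K, T) = 4D; 08 ⊕ 4D = 45.
C[5]: T = F4, S = E(K, T) = 51; 9B ⊕ 51 = CA.

C[1] = 8B, C[2] = 99, C[3] = AE, C[4] = 45, C[5] = CA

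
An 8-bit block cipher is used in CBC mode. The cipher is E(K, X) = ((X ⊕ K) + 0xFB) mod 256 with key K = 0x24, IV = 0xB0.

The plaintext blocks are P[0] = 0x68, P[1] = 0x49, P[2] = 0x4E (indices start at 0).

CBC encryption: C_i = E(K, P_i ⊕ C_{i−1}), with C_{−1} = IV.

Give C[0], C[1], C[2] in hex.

C[0] = 0xF7, C[1] = 0x95, C[2] = 0xFA

C[0]: P[0] ⊕ 0xB0 = 0xD8; E(K, 0xD8) = 0xF7.
C[1]: P[1] ⊕ 0xF7 = 0xBE; E(K, 0xBE) = 0x95.
C[2]: P[2] ⊕ 0x95 = 0xDB; E(K, 0xDB) = 0xFA.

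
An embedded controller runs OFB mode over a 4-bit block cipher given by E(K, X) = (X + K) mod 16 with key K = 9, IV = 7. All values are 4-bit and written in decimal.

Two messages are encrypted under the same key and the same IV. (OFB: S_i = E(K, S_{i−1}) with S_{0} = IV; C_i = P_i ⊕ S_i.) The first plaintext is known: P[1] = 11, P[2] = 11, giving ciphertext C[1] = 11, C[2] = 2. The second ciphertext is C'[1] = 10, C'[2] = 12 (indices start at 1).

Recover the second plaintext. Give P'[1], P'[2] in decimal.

P'[1] = 10, P'[2] = 5

In OFB with a reused IV, both messages share the same keystream S_i, so C_i ⊕ C'_i = P_i ⊕ P'_i and thus P'_i = P_i ⊕ C_i ⊕ C'_i.
P'[1]: 11 ⊕ 11 ⊕ 10 = 10.
P'[2]: 11 ⊕ 2 ⊕ 12 = 5.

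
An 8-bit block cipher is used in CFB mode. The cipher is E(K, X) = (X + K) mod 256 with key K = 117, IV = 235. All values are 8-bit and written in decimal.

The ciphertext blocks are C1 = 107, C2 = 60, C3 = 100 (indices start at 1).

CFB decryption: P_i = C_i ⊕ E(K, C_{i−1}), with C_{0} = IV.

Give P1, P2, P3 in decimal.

P1 = 11, P2 = 220, P3 = 213

P1: E(K, 235) = 96; 107 ⊕ 96 = 11.
P2: E(K, 107) = 224; 60 ⊕ 224 = 220.
P3: E(K, 60) = 177; 100 ⊕ 177 = 213.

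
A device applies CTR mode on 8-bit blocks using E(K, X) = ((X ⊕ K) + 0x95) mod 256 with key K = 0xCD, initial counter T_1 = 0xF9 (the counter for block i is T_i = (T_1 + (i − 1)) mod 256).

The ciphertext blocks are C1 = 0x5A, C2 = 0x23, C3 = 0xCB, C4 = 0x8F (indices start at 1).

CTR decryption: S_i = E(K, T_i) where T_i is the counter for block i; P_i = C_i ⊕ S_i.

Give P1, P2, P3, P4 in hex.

P1: T = 0xF9, S = E(K, T) = 0xC9; 0x5A ⊕ 0xC9 = 0x93.
P2: T = 0xFA, S = E(K, T) = 0xCC; 0x23 ⊕ 0xCC = 0xEF.
P3: T = 0xFB, S = E(K, T) = 0xCB; 0xCB ⊕ 0xCB = 0x00.
P4: T = 0xFC, S = E(K, T) = 0xC6; 0x8F ⊕ 0xC6 = 0x49.

P1 = 0x93, P2 = 0xEF, P3 = 0x00, P4 = 0x49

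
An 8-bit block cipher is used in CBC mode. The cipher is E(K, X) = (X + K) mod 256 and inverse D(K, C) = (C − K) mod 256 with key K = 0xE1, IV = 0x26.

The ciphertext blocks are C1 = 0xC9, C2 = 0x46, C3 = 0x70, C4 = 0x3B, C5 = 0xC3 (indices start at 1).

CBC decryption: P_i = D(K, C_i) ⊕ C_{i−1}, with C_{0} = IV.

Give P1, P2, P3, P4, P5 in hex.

P1 = 0xCE, P2 = 0xAC, P3 = 0xC9, P4 = 0x2A, P5 = 0xD9

P1: D(K, 0xC9) = 0xE8; 0xE8 ⊕ 0x26 = 0xCE.
P2: D(K, 0x46) = 0x65; 0x65 ⊕ 0xC9 = 0xAC.
P3: D(K, 0x70) = 0x8F; 0x8F ⊕ 0x46 = 0xC9.
P4: D(K, 0x3B) = 0x5A; 0x5A ⊕ 0x70 = 0x2A.
P5: D(K, 0xC3) = 0xE2; 0xE2 ⊕ 0x3B = 0xD9.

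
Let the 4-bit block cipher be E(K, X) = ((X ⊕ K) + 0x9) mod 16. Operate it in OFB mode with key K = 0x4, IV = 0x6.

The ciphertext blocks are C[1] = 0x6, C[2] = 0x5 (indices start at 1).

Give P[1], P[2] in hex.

P[1] = 0xD, P[2] = 0xD

OFB decryption: S_i = E(K, S_{i−1}) with S_{0} = IV; P_i = C_i ⊕ S_i.
P[1]: S = E(K, 0x6) = 0xB; 0x6 ⊕ 0xB = 0xD.
P[2]: S = E(K, 0xB) = 0x8; 0x5 ⊕ 0x8 = 0xD.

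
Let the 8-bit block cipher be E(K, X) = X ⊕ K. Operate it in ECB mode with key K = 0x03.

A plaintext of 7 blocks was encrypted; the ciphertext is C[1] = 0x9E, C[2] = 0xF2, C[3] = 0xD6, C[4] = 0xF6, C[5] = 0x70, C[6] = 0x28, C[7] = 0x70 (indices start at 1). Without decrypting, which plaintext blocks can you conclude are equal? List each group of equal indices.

P[5] = P[7]

ECB encrypts each block independently with the same key, so equal ciphertext blocks imply equal plaintext blocks.
C[5] = C[7] = 0x70, so P[5] = P[7].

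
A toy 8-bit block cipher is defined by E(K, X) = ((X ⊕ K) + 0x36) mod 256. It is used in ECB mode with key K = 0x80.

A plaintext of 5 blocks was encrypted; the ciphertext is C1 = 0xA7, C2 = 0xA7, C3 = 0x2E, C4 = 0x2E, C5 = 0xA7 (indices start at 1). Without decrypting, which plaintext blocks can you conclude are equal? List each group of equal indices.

P1 = P2 = P5; P3 = P4

ECB encrypts each block independently with the same key, so equal ciphertext blocks imply equal plaintext blocks.
C1 = C2 = C5 = 0xA7, so P1 = P2 = P5.
C3 = C4 = 0x2E, so P3 = P4.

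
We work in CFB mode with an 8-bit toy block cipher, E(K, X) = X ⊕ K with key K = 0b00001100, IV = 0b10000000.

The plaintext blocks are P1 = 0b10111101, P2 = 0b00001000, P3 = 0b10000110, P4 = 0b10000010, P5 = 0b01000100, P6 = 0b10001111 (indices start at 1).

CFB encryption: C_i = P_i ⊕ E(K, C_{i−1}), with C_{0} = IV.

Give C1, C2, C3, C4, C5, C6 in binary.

C1 = 0b00110001, C2 = 0b00110101, C3 = 0b10111111, C4 = 0b00110001, C5 = 0b01111001, C6 = 0b11111010

C1: E(K, 0b10000000) = 0b10001100; 0b10111101 ⊕ 0b10001100 = 0b00110001.
C2: E(K, 0b00110001) = 0b00111101; 0b00001000 ⊕ 0b00111101 = 0b00110101.
C3: E(K, 0b00110101) = 0b00111001; 0b10000110 ⊕ 0b00111001 = 0b10111111.
C4: E(K, 0b10111111) = 0b10110011; 0b10000010 ⊕ 0b10110011 = 0b00110001.
C5: E(K, 0b00110001) = 0b00111101; 0b01000100 ⊕ 0b00111101 = 0b01111001.
C6: E(K, 0b01111001) = 0b01110101; 0b10001111 ⊕ 0b01110101 = 0b11111010.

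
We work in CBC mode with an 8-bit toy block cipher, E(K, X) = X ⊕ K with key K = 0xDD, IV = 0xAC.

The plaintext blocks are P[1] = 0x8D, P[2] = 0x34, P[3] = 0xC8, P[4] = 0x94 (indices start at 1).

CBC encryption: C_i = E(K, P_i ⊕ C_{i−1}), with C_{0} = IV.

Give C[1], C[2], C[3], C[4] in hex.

C[1]: P[1] ⊕ 0xAC = 0x21; E(K, 0x21) = 0xFC.
C[2]: P[2] ⊕ 0xFC = 0xC8; E(K, 0xC8) = 0x15.
C[3]: P[3] ⊕ 0x15 = 0xDD; E(K, 0xDD) = 0x00.
C[4]: P[4] ⊕ 0x00 = 0x94; E(K, 0x94) = 0x49.

C[1] = 0xFC, C[2] = 0x15, C[3] = 0x00, C[4] = 0x49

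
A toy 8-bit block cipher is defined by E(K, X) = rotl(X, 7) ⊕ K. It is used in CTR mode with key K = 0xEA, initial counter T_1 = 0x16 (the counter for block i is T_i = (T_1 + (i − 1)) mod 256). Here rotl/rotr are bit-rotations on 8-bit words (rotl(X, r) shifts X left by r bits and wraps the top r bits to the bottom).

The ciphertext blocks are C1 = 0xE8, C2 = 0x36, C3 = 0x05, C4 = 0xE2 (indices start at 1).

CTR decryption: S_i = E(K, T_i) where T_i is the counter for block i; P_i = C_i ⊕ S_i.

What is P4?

P4: T = 0x19, S = E(K, T) = 0x66; 0xE2 ⊕ 0x66 = 0x84.

P4 = 0x84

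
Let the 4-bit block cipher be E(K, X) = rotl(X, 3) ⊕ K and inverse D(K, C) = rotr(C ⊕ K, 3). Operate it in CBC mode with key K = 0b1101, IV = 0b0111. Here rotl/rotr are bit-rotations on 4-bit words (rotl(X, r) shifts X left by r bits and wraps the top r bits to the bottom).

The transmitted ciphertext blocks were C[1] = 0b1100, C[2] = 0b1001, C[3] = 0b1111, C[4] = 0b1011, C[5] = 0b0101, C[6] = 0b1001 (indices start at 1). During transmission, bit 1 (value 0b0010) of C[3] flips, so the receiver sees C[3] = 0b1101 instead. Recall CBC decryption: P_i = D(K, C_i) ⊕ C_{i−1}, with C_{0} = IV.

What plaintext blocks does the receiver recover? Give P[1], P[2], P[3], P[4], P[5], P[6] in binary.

Only C[3] changed, to 0b1101. In CBC, a change in C_i garbles P_i and flips the same bit in P_{i+1}. Decrypting the received ciphertext:
P[1]: D(K, 0b1100) = 0b0010; 0b0010 ⊕ 0b0111 = 0b0101.
P[2]: D(K, 0b1001) = 0b1000; 0b1000 ⊕ 0b1100 = 0b0100.
P[3]: D(K, 0b1101) = 0b0000; 0b0000 ⊕ 0b1001 = 0b1001.
P[4]: D(K, 0b1011) = 0b1100; 0b1100 ⊕ 0b1101 = 0b0001.
P[5]: D(K, 0b0101) = 0b0001; 0b0001 ⊕ 0b1011 = 0b1010.
P[6]: D(K, 0b1001) = 0b1000; 0b1000 ⊕ 0b0101 = 0b1101.
Blocks that differ from the original plaintext: P[3], P[4].

P[1] = 0b0101, P[2] = 0b0100, P[3] = 0b1001, P[4] = 0b0001, P[5] = 0b1010, P[6] = 0b1101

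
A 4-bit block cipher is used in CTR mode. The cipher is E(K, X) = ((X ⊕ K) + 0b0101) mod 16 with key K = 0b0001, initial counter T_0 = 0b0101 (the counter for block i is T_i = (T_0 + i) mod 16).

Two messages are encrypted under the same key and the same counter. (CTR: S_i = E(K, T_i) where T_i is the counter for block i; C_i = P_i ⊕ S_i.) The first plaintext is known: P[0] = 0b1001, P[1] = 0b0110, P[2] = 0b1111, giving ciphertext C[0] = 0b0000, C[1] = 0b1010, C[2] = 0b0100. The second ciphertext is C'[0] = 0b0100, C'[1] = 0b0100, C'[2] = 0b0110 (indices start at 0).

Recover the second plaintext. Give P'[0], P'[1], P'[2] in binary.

P'[0] = 0b1101, P'[1] = 0b1000, P'[2] = 0b1101

In CTR with a reused counter, both messages share the same keystream S_i, so C_i ⊕ C'_i = P_i ⊕ P'_i and thus P'_i = P_i ⊕ C_i ⊕ C'_i.
P'[0]: 0b1001 ⊕ 0b0000 ⊕ 0b0100 = 0b1101.
P'[1]: 0b0110 ⊕ 0b1010 ⊕ 0b0100 = 0b1000.
P'[2]: 0b1111 ⊕ 0b0100 ⊕ 0b0110 = 0b1101.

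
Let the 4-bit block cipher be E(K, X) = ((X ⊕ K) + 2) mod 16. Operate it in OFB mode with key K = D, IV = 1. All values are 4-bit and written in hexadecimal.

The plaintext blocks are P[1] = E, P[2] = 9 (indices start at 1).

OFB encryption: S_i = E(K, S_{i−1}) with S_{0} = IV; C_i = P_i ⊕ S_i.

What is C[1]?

C[1] = 0

C[1]: S = E(K, 1) = E; E ⊕ E = 0.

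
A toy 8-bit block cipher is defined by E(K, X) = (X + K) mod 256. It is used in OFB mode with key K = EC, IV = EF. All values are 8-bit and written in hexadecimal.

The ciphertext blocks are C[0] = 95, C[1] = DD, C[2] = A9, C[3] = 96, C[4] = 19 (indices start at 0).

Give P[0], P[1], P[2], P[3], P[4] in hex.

OFB decryption: S_i = E(K, S_{i−1}) with S_{−1} = IV; P_i = C_i ⊕ S_i.
P[0]: S = E(K, EF) = DB; 95 ⊕ DB = 4E.
P[1]: S = E(K, DB) = C7; DD ⊕ C7 = 1A.
P[2]: S = E(K, C7) = B3; A9 ⊕ B3 = 1A.
P[3]: S = E(K, B3) = 9F; 96 ⊕ 9F = 09.
P[4]: S = E(K, 9F) = 8B; 19 ⊕ 8B = 92.

P[0] = 4E, P[1] = 1A, P[2] = 1A, P[3] = 09, P[4] = 92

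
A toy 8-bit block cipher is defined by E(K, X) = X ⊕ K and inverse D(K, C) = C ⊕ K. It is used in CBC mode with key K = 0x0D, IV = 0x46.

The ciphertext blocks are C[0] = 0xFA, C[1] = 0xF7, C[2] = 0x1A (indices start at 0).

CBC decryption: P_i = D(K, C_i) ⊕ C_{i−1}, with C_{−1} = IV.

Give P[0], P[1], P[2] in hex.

P[0]: D(K, 0xFA) = 0xF7; 0xF7 ⊕ 0x46 = 0xB1.
P[1]: D(K, 0xF7) = 0xFA; 0xFA ⊕ 0xFA = 0x00.
P[2]: D(K, 0x1A) = 0x17; 0x17 ⊕ 0xF7 = 0xE0.

P[0] = 0xB1, P[1] = 0x00, P[2] = 0xE0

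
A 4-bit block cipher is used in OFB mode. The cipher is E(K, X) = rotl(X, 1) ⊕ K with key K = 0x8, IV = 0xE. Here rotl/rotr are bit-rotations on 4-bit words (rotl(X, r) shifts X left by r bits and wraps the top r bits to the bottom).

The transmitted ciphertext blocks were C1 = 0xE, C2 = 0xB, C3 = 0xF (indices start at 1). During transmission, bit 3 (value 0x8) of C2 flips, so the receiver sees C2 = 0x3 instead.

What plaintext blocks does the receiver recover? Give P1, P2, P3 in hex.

OFB decryption: S_i = E(K, S_{i−1}) with S_{0} = IV; P_i = C_i ⊕ S_i.
Only C2 changed, to 0x3. In OFB, a change in C_i flips the same bit in P_i only; the keystream is unaffected. Decrypting the received ciphertext:
P1: S = E(K, 0xE) = 0x5; 0xE ⊕ 0x5 = 0xB.
P2: S = E(K, 0x5) = 0x2; 0x3 ⊕ 0x2 = 0x1.
P3: S = E(K, 0x2) = 0xC; 0xF ⊕ 0xC = 0x3.
Blocks that differ from the original plaintext: P2.

P1 = 0xB, P2 = 0x1, P3 = 0x3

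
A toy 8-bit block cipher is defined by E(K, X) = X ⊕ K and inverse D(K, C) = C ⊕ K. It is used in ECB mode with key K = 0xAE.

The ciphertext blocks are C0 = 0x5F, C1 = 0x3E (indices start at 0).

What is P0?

ECB decryption: P_i = D(K, C_i).
P0: D(K, 0x5F) = 0xF1.

P0 = 0xF1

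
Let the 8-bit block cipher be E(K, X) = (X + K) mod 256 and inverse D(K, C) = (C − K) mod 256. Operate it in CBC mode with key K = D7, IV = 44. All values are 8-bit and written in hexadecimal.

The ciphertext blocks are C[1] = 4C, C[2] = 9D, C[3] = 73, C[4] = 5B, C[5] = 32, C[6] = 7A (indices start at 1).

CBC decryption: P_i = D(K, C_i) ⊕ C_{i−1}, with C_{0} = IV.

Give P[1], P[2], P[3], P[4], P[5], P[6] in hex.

P[1] = 31, P[2] = 8A, P[3] = 01, P[4] = F7, P[5] = 00, P[6] = 91

P[1]: D(K, 4C) = 75; 75 ⊕ 44 = 31.
P[2]: D(K, 9D) = C6; C6 ⊕ 4C = 8A.
P[3]: D(K, 73) = 9C; 9C ⊕ 9D = 01.
P[4]: D(K, 5B) = 84; 84 ⊕ 73 = F7.
P[5]: D(K, 32) = 5B; 5B ⊕ 5B = 00.
P[6]: D(K, 7A) = A3; A3 ⊕ 32 = 91.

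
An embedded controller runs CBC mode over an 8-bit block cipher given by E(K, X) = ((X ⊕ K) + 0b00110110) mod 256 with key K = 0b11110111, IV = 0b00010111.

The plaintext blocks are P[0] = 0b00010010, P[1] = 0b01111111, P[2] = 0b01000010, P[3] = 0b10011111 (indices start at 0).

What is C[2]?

CBC encryption: C_i = E(K, P_i ⊕ C_{i−1}), with C_{−1} = IV.
C[0]: P[0] ⊕ 0b00010111 = 0b00000101; E(K, 0b00000101) = 0b00101000.
C[1]: P[1] ⊕ 0b00101000 = 0b01010111; E(K, 0b01010111) = 0b11010110.
C[2]: P[2] ⊕ 0b11010110 = 0b10010100; E(K, 0b10010100) = 0b10011001.

C[2] = 0b10011001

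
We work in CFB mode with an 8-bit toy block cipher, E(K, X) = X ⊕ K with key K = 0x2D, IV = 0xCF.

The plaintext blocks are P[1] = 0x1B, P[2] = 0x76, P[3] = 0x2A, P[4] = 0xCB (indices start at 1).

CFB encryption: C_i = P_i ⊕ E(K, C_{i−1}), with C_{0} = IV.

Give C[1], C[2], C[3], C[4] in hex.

C[1] = 0xF9, C[2] = 0xA2, C[3] = 0xA5, C[4] = 0x43

C[1]: E(K, 0xCF) = 0xE2; 0x1B ⊕ 0xE2 = 0xF9.
C[2]: E(K, 0xF9) = 0xD4; 0x76 ⊕ 0xD4 = 0xA2.
C[3]: E(K, 0xA2) = 0x8F; 0x2A ⊕ 0x8F = 0xA5.
C[4]: E(K, 0xA5) = 0x88; 0xCB ⊕ 0x88 = 0x43.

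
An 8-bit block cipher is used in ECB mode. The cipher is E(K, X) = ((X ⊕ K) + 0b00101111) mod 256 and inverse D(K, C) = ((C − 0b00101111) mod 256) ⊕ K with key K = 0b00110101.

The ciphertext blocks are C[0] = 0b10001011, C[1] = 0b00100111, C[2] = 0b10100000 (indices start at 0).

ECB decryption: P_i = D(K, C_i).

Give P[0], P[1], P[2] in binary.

P[0]: D(K, 0b10001011) = 0b01101001.
P[1]: D(K, 0b00100111) = 0b11001101.
P[2]: D(K, 0b10100000) = 0b01000100.

P[0] = 0b01101001, P[1] = 0b11001101, P[2] = 0b01000100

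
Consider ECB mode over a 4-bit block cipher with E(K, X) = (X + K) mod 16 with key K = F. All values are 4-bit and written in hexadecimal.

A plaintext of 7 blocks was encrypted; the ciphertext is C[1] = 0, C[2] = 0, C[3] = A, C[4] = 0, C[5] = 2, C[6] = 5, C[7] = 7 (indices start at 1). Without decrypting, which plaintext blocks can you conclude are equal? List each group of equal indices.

ECB encrypts each block independently with the same key, so equal ciphertext blocks imply equal plaintext blocks.
C[1] = C[2] = C[4] = 0, so P[1] = P[2] = P[4].

P[1] = P[2] = P[4]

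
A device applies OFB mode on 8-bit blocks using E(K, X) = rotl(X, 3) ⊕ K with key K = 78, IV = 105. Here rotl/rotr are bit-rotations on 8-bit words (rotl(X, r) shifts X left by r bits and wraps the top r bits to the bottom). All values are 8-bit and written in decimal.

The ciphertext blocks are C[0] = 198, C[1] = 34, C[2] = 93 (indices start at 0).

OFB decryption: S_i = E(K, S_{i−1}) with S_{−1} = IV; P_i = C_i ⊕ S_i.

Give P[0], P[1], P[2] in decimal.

P[0] = 195, P[1] = 68, P[2] = 32

P[0]: S = E(K, 105) = 5; 198 ⊕ 5 = 195.
P[1]: S = E(K, 5) = 102; 34 ⊕ 102 = 68.
P[2]: S = E(K, 102) = 125; 93 ⊕ 125 = 32.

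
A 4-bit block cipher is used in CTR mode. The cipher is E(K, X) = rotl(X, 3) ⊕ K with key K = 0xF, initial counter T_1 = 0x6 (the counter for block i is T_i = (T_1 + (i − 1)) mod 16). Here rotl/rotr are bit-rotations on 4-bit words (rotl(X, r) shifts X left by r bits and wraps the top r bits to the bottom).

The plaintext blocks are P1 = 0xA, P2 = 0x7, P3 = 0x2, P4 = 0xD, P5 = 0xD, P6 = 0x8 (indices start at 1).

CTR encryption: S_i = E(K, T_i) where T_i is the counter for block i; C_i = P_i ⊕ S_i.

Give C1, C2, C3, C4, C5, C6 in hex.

C1 = 0x6, C2 = 0x3, C3 = 0x9, C4 = 0xE, C5 = 0x7, C6 = 0xA

C1: T = 0x6, S = E(K, T) = 0xC; 0xA ⊕ 0xC = 0x6.
C2: T = 0x7, S = E(K, T) = 0x4; 0x7 ⊕ 0x4 = 0x3.
C3: T = 0x8, S = E(K, T) = 0xB; 0x2 ⊕ 0xB = 0x9.
C4: T = 0x9, S = E(K, T) = 0x3; 0xD ⊕ 0x3 = 0xE.
C5: T = 0xA, S = E(K, T) = 0xA; 0xD ⊕ 0xA = 0x7.
C6: T = 0xB, S = E(K, T) = 0x2; 0x8 ⊕ 0x2 = 0xA.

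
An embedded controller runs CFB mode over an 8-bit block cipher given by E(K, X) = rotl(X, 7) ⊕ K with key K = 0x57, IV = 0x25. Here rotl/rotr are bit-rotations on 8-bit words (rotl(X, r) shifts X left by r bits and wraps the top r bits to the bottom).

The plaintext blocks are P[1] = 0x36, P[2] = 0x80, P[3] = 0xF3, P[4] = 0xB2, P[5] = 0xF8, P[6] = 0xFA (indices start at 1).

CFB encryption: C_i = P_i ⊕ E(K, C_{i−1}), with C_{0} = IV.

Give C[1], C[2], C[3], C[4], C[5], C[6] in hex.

C[1] = 0xF3, C[2] = 0x2E, C[3] = 0xB3, C[4] = 0x3C, C[5] = 0xB1, C[6] = 0x75

C[1]: E(K, 0x25) = 0xC5; 0x36 ⊕ 0xC5 = 0xF3.
C[2]: E(K, 0xF3) = 0xAE; 0x80 ⊕ 0xAE = 0x2E.
C[3]: E(K, 0x2E) = 0x40; 0xF3 ⊕ 0x40 = 0xB3.
C[4]: E(K, 0xB3) = 0x8E; 0xB2 ⊕ 0x8E = 0x3C.
C[5]: E(K, 0x3C) = 0x49; 0xF8 ⊕ 0x49 = 0xB1.
C[6]: E(K, 0xB1) = 0x8F; 0xFA ⊕ 0x8F = 0x75.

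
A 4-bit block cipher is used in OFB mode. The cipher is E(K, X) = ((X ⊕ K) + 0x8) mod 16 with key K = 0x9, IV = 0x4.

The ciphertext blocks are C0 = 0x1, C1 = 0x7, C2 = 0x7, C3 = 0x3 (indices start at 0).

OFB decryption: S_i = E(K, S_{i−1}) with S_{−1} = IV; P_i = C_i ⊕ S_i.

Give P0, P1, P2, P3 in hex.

P0 = 0x4, P1 = 0x3, P2 = 0x2, P3 = 0x7

P0: S = E(K, 0x4) = 0x5; 0x1 ⊕ 0x5 = 0x4.
P1: S = E(K, 0x5) = 0x4; 0x7 ⊕ 0x4 = 0x3.
P2: S = E(K, 0x4) = 0x5; 0x7 ⊕ 0x5 = 0x2.
P3: S = E(K, 0x5) = 0x4; 0x3 ⊕ 0x4 = 0x7.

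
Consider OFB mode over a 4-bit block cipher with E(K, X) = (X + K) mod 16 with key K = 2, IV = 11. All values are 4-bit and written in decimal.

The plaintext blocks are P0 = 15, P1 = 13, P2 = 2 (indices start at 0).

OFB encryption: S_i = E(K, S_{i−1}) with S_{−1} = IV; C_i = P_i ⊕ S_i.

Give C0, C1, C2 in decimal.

C0: S = E(K, 11) = 13; 15 ⊕ 13 = 2.
C1: S = E(K, 13) = 15; 13 ⊕ 15 = 2.
C2: S = E(K, 15) = 1; 2 ⊕ 1 = 3.

C0 = 2, C1 = 2, C2 = 3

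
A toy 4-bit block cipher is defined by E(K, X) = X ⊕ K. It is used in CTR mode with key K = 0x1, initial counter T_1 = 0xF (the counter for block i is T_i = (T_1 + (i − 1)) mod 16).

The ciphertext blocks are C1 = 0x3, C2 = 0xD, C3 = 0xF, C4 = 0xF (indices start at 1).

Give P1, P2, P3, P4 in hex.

P1 = 0xD, P2 = 0xC, P3 = 0xF, P4 = 0xC

CTR decryption: S_i = E(K, T_i) where T_i is the counter for block i; P_i = C_i ⊕ S_i.
P1: T = 0xF, S = E(K, T) = 0xE; 0x3 ⊕ 0xE = 0xD.
P2: T = 0x0, S = E(K, T) = 0x1; 0xD ⊕ 0x1 = 0xC.
P3: T = 0x1, S = E(K, T) = 0x0; 0xF ⊕ 0x0 = 0xF.
P4: T = 0x2, S = E(K, T) = 0x3; 0xF ⊕ 0x3 = 0xC.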